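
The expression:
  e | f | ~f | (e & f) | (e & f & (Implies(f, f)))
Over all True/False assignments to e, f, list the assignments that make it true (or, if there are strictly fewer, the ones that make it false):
is always true.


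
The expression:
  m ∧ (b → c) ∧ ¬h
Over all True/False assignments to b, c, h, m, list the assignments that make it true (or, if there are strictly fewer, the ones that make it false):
is true only for:
  b=False, c=False, h=False, m=True;
  b=False, c=True, h=False, m=True;
  b=True, c=True, h=False, m=True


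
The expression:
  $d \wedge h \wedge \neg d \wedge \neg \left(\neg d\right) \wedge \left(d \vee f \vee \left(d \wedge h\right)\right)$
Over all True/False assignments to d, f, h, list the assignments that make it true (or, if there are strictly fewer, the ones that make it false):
is never true.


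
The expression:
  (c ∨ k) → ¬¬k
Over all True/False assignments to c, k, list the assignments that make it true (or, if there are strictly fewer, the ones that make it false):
is false only for:
  c=True, k=False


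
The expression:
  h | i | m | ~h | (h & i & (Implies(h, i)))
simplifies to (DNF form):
True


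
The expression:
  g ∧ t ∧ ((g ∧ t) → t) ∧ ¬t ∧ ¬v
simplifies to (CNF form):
False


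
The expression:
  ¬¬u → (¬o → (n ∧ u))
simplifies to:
n ∨ o ∨ ¬u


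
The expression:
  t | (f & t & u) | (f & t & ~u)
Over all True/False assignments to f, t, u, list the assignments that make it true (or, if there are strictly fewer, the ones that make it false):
is true only for:
  f=False, t=True, u=False;
  f=False, t=True, u=True;
  f=True, t=True, u=False;
  f=True, t=True, u=True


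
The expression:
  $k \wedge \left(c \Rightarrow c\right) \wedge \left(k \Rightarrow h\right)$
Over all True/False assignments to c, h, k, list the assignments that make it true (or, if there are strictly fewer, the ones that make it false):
is true only for:
  c=False, h=True, k=True;
  c=True, h=True, k=True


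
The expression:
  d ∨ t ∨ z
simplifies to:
d ∨ t ∨ z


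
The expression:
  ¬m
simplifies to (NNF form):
¬m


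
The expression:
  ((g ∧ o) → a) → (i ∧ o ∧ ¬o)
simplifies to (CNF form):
g ∧ o ∧ ¬a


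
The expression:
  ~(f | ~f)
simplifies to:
False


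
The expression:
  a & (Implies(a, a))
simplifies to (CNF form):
a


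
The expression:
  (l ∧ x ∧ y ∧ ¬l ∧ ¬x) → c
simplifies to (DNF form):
True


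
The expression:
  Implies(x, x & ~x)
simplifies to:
~x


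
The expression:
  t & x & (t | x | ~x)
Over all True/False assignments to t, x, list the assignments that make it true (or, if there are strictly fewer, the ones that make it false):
is true only for:
  t=True, x=True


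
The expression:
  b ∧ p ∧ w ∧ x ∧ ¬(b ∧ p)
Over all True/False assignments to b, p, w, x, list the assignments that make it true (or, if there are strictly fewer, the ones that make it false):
is never true.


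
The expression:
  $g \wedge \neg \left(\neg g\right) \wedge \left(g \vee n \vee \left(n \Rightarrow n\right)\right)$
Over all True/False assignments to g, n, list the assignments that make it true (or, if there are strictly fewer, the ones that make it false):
is true only for:
  g=True, n=False;
  g=True, n=True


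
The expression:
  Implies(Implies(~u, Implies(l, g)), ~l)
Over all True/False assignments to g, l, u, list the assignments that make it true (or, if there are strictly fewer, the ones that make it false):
is false only for:
  g=False, l=True, u=True;
  g=True, l=True, u=False;
  g=True, l=True, u=True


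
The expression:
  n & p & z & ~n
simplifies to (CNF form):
False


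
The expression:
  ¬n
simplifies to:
¬n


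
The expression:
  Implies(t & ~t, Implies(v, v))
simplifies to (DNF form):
True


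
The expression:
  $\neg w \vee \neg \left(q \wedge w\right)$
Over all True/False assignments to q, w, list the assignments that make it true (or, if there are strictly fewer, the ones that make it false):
is false only for:
  q=True, w=True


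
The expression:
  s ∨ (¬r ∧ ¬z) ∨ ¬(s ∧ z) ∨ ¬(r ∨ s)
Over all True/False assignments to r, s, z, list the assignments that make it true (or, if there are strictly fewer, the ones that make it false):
is always true.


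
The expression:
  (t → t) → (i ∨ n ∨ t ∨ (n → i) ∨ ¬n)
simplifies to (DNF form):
True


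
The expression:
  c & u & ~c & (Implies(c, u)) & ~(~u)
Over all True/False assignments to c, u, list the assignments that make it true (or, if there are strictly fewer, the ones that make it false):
is never true.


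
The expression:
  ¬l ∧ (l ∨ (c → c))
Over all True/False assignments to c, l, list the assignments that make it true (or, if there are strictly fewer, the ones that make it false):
is true only for:
  c=False, l=False;
  c=True, l=False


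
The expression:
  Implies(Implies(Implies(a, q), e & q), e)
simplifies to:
e | q | ~a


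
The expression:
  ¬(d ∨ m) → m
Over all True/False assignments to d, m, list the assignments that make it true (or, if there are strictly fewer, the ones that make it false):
is false only for:
  d=False, m=False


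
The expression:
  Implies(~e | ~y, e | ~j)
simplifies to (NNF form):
e | ~j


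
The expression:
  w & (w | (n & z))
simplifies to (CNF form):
w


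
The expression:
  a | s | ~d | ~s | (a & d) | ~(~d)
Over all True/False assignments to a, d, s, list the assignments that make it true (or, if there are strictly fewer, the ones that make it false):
is always true.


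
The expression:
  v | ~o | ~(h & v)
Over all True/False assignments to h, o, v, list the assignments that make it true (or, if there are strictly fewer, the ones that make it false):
is always true.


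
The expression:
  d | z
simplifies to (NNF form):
d | z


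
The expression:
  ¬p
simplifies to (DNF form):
¬p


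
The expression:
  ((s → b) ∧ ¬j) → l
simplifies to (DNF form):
j ∨ l ∨ (s ∧ ¬b)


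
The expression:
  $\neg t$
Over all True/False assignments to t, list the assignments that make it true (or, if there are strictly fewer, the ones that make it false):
is true only for:
  t=False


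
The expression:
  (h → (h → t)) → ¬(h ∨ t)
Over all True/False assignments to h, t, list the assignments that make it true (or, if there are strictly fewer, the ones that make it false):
is true only for:
  h=False, t=False;
  h=True, t=False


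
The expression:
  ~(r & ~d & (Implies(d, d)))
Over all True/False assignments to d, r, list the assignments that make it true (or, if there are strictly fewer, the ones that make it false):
is false only for:
  d=False, r=True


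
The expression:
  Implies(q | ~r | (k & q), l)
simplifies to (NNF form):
l | (r & ~q)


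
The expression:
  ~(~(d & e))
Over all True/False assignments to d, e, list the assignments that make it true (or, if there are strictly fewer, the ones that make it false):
is true only for:
  d=True, e=True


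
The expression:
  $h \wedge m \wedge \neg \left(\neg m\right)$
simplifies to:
$h \wedge m$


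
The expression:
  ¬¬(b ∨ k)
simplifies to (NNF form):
b ∨ k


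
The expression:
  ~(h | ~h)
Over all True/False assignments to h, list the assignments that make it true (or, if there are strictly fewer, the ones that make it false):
is never true.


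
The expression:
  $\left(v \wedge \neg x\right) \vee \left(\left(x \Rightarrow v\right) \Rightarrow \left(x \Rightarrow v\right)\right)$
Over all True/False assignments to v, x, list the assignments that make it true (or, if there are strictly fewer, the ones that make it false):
is always true.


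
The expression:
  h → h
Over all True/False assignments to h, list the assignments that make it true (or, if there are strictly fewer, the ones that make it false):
is always true.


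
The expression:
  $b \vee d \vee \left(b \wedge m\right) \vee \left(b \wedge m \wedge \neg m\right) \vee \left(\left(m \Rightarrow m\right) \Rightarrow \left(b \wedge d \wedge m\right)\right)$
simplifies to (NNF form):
$b \vee d$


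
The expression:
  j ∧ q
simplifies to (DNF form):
j ∧ q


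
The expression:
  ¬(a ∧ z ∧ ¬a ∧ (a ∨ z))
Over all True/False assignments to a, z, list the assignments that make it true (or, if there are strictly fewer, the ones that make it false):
is always true.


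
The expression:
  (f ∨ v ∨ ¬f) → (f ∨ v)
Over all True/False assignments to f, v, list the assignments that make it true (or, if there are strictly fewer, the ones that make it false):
is false only for:
  f=False, v=False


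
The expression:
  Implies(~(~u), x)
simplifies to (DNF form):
x | ~u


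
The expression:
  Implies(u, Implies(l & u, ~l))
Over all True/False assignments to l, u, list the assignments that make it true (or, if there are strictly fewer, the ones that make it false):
is false only for:
  l=True, u=True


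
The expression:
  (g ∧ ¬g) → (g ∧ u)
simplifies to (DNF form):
True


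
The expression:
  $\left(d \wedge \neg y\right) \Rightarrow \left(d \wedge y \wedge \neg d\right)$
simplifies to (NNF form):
$y \vee \neg d$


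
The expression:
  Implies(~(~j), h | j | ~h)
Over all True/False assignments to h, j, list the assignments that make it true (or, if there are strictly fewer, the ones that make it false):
is always true.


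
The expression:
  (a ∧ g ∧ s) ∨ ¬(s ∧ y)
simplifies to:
(a ∧ g) ∨ ¬s ∨ ¬y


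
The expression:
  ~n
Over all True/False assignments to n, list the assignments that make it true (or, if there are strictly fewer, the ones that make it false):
is true only for:
  n=False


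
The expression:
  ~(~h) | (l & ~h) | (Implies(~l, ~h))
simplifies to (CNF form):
True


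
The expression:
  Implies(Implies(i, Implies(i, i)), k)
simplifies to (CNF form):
k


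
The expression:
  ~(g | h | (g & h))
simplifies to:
~g & ~h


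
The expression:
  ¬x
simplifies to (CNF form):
¬x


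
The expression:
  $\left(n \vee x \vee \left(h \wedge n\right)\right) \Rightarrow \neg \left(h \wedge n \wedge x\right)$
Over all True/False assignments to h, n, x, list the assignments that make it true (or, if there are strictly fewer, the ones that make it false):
is false only for:
  h=True, n=True, x=True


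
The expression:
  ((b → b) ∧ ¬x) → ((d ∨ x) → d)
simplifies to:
True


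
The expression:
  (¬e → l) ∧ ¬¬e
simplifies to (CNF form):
e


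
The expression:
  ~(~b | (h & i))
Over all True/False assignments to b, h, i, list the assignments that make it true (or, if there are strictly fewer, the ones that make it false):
is true only for:
  b=True, h=False, i=False;
  b=True, h=False, i=True;
  b=True, h=True, i=False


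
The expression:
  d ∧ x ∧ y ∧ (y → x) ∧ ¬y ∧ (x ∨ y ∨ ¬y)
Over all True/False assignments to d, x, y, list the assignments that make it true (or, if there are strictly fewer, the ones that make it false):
is never true.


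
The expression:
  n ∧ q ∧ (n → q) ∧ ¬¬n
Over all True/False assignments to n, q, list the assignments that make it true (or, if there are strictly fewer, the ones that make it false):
is true only for:
  n=True, q=True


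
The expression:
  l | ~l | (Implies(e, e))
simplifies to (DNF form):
True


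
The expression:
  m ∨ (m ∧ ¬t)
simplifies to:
m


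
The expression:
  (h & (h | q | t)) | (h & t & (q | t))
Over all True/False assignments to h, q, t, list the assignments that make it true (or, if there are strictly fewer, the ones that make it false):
is true only for:
  h=True, q=False, t=False;
  h=True, q=False, t=True;
  h=True, q=True, t=False;
  h=True, q=True, t=True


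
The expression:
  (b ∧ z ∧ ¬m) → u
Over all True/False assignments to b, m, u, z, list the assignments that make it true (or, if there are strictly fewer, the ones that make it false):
is false only for:
  b=True, m=False, u=False, z=True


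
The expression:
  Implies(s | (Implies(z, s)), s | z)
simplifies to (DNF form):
s | z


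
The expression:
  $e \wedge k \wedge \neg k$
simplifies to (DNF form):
$\text{False}$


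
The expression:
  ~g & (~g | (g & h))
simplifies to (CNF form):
~g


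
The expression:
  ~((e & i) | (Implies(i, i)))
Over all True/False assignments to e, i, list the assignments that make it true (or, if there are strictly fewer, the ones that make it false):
is never true.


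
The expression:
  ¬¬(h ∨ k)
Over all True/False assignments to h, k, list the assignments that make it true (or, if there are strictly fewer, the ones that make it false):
is false only for:
  h=False, k=False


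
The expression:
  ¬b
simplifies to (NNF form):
¬b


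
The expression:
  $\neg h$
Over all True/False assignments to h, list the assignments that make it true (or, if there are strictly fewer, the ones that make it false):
is true only for:
  h=False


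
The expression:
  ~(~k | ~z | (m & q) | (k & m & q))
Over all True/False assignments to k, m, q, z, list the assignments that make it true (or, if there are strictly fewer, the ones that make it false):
is true only for:
  k=True, m=False, q=False, z=True;
  k=True, m=False, q=True, z=True;
  k=True, m=True, q=False, z=True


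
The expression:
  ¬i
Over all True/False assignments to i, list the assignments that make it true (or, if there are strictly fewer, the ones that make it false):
is true only for:
  i=False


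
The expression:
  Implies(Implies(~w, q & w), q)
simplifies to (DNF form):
q | ~w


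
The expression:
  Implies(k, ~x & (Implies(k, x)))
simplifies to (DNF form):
~k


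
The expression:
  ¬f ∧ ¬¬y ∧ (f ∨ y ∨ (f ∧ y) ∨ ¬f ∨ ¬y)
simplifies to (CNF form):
y ∧ ¬f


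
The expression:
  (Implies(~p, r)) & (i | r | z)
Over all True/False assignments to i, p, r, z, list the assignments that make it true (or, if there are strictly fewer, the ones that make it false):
is false only for:
  i=False, p=False, r=False, z=False;
  i=False, p=False, r=False, z=True;
  i=False, p=True, r=False, z=False;
  i=True, p=False, r=False, z=False;
  i=True, p=False, r=False, z=True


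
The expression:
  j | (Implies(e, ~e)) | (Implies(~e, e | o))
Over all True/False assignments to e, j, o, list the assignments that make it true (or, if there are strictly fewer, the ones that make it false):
is always true.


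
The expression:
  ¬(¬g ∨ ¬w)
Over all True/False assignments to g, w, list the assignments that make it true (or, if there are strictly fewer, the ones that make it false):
is true only for:
  g=True, w=True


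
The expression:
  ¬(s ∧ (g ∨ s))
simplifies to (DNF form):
¬s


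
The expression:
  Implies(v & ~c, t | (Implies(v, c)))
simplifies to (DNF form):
c | t | ~v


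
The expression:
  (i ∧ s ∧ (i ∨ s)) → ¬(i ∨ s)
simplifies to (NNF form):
¬i ∨ ¬s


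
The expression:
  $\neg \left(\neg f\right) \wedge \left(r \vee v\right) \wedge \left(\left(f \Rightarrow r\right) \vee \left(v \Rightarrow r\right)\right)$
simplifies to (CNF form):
$f \wedge r$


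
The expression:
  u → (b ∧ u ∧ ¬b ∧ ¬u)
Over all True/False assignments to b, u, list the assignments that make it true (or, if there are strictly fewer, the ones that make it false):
is true only for:
  b=False, u=False;
  b=True, u=False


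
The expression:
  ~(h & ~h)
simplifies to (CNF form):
True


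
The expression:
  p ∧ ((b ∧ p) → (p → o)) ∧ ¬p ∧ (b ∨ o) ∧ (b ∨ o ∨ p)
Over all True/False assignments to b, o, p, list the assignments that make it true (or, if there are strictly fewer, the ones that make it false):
is never true.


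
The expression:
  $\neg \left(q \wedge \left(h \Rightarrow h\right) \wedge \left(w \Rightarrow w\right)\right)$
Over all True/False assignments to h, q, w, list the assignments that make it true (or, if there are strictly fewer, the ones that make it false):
is true only for:
  h=False, q=False, w=False;
  h=False, q=False, w=True;
  h=True, q=False, w=False;
  h=True, q=False, w=True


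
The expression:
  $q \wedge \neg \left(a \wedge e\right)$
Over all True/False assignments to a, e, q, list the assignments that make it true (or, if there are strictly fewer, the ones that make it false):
is true only for:
  a=False, e=False, q=True;
  a=False, e=True, q=True;
  a=True, e=False, q=True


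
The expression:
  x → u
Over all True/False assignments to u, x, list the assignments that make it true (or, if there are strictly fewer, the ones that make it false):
is false only for:
  u=False, x=True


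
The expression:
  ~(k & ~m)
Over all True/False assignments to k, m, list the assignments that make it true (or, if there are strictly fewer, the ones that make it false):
is false only for:
  k=True, m=False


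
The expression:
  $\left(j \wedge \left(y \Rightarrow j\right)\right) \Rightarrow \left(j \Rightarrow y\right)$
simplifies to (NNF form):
$y \vee \neg j$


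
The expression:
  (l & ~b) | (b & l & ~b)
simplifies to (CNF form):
l & ~b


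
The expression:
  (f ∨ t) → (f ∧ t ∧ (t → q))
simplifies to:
(¬f ∧ ¬t) ∨ (f ∧ q ∧ t)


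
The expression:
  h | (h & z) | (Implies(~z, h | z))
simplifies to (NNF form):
h | z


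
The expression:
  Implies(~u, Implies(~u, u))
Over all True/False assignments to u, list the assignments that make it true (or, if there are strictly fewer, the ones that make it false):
is true only for:
  u=True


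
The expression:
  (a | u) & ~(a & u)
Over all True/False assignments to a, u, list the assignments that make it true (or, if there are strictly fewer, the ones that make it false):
is true only for:
  a=False, u=True;
  a=True, u=False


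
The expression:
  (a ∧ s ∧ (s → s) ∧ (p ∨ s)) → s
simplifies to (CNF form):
True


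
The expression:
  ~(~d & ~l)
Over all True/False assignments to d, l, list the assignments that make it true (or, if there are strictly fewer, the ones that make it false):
is false only for:
  d=False, l=False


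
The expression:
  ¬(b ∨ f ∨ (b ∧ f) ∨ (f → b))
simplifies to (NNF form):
False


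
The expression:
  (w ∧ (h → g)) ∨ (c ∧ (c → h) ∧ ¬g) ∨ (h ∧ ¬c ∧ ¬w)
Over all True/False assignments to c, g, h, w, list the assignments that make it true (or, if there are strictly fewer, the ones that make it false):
is false only for:
  c=False, g=False, h=False, w=False;
  c=False, g=False, h=True, w=True;
  c=False, g=True, h=False, w=False;
  c=True, g=False, h=False, w=False;
  c=True, g=True, h=False, w=False;
  c=True, g=True, h=True, w=False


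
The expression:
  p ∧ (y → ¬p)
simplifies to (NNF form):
p ∧ ¬y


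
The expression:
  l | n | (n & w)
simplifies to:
l | n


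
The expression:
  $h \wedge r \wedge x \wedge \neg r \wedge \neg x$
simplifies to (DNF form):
$\text{False}$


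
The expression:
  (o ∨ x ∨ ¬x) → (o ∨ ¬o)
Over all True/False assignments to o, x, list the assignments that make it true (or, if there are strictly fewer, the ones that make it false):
is always true.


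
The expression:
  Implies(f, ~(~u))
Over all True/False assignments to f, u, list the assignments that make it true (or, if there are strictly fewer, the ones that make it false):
is false only for:
  f=True, u=False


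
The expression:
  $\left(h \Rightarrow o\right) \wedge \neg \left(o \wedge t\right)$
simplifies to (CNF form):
$\left(o \vee \neg h\right) \wedge \left(\neg o \vee \neg t\right)$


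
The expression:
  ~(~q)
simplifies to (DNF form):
q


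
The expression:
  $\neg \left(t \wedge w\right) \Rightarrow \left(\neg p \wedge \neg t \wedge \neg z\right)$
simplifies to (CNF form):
$\left(t \vee \neg p\right) \wedge \left(t \vee \neg z\right) \wedge \left(w \vee \neg t\right)$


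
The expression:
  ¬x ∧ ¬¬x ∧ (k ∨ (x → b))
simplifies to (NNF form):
False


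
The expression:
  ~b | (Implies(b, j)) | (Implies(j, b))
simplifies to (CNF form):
True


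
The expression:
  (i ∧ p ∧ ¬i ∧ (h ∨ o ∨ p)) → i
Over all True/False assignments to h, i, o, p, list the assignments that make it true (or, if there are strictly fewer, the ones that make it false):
is always true.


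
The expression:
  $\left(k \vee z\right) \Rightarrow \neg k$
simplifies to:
$\neg k$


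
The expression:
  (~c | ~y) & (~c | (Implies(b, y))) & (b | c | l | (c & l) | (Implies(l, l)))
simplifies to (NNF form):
~c | (~b & ~y)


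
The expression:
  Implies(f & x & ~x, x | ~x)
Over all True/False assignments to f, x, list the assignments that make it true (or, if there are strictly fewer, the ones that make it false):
is always true.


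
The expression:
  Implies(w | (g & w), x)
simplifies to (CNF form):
x | ~w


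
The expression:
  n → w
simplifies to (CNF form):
w ∨ ¬n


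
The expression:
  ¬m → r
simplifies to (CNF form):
m ∨ r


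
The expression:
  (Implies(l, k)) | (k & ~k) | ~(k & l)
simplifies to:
True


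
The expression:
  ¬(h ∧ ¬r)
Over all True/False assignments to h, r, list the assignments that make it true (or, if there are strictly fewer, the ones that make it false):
is false only for:
  h=True, r=False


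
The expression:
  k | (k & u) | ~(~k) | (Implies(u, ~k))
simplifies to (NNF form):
True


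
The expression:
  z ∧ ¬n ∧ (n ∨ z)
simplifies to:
z ∧ ¬n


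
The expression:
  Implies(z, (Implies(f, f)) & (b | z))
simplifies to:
True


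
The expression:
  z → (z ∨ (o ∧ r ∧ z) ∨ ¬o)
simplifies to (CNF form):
True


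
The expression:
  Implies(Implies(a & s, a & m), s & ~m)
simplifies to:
s & ~m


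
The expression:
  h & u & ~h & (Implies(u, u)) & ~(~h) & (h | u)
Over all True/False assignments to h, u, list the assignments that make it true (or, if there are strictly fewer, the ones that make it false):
is never true.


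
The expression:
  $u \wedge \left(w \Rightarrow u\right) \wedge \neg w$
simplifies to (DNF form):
$u \wedge \neg w$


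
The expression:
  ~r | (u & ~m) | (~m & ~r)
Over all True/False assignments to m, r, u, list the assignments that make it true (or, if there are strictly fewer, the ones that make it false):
is false only for:
  m=False, r=True, u=False;
  m=True, r=True, u=False;
  m=True, r=True, u=True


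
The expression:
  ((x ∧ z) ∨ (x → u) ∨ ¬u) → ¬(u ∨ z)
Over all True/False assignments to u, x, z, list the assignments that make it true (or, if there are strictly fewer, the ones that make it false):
is true only for:
  u=False, x=False, z=False;
  u=False, x=True, z=False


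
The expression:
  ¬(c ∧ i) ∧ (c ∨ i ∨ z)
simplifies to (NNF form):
(¬c ∨ ¬i) ∧ (c ∨ i ∨ z)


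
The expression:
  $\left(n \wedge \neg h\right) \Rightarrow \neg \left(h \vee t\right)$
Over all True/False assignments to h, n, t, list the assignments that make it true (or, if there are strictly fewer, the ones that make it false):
is false only for:
  h=False, n=True, t=True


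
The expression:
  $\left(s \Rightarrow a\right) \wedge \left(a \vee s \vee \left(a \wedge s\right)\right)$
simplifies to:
$a$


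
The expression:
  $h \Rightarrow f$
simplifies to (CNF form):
$f \vee \neg h$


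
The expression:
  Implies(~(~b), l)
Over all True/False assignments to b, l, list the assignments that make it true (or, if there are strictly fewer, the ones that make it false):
is false only for:
  b=True, l=False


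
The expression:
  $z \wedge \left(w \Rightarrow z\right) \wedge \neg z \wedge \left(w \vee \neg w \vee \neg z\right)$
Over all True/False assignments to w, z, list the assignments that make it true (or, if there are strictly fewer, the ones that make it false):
is never true.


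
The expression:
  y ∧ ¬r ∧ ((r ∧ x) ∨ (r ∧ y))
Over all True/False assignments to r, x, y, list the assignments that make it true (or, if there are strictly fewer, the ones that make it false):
is never true.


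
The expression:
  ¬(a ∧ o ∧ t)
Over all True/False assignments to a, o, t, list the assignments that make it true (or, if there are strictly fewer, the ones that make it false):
is false only for:
  a=True, o=True, t=True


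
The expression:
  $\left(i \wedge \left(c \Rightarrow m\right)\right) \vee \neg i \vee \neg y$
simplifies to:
$m \vee \neg c \vee \neg i \vee \neg y$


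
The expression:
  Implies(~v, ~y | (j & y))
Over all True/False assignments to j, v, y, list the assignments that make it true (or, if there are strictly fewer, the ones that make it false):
is false only for:
  j=False, v=False, y=True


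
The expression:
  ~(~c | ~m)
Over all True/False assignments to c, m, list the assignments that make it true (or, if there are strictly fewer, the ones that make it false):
is true only for:
  c=True, m=True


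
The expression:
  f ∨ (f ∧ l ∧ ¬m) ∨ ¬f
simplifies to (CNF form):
True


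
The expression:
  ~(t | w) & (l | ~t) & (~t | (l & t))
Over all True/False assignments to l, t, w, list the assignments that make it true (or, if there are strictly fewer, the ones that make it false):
is true only for:
  l=False, t=False, w=False;
  l=True, t=False, w=False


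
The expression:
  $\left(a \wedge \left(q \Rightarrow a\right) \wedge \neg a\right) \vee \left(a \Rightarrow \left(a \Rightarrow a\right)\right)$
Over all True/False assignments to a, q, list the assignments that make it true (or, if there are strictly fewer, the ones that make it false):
is always true.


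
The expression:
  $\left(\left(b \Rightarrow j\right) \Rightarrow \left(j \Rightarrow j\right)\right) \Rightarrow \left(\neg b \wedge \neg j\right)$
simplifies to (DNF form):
$\neg b \wedge \neg j$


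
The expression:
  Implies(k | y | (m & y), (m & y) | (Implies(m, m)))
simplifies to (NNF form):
True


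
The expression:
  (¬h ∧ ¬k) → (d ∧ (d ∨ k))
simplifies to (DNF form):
d ∨ h ∨ k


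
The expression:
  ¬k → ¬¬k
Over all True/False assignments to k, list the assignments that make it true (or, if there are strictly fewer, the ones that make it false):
is true only for:
  k=True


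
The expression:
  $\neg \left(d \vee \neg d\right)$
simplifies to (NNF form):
$\text{False}$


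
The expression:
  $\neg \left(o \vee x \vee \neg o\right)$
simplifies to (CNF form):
$\text{False}$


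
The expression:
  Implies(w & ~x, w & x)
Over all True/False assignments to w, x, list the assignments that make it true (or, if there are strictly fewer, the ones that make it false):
is false only for:
  w=True, x=False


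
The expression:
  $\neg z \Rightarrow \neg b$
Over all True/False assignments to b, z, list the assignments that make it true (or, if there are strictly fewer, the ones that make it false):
is false only for:
  b=True, z=False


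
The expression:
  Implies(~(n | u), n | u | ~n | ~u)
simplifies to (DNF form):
True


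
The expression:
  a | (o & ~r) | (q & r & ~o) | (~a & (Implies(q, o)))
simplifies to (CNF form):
a | o | r | ~q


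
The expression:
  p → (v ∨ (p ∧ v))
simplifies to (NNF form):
v ∨ ¬p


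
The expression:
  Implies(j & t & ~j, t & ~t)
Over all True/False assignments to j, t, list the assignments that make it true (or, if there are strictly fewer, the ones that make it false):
is always true.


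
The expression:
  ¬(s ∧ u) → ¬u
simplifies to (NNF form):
s ∨ ¬u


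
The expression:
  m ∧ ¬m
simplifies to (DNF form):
False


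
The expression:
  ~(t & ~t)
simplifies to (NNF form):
True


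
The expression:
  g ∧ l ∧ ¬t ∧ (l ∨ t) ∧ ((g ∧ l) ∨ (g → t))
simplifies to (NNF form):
g ∧ l ∧ ¬t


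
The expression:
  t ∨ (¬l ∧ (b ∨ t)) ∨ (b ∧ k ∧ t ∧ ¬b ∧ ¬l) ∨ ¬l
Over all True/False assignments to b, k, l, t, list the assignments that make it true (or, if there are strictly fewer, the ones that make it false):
is false only for:
  b=False, k=False, l=True, t=False;
  b=False, k=True, l=True, t=False;
  b=True, k=False, l=True, t=False;
  b=True, k=True, l=True, t=False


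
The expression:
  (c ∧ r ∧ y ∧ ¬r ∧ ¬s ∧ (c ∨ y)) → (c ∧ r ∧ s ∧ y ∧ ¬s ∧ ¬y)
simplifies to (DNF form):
True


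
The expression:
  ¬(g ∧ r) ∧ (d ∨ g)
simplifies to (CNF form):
(d ∨ g) ∧ (¬g ∨ ¬r)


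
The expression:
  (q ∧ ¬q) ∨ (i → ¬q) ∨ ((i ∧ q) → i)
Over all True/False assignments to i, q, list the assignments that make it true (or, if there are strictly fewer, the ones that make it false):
is always true.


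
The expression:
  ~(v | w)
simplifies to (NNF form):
~v & ~w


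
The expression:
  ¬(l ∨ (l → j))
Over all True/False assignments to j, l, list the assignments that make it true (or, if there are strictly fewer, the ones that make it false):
is never true.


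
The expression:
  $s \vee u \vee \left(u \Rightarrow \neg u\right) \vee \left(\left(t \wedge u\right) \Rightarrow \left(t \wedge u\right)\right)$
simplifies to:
$\text{True}$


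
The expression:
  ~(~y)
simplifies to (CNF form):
y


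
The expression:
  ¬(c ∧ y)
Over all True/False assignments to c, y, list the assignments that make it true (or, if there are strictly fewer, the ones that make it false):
is false only for:
  c=True, y=True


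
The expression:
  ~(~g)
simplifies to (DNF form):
g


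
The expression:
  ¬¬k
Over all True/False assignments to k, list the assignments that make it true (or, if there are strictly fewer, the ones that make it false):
is true only for:
  k=True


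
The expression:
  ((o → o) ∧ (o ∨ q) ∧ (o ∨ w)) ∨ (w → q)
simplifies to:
o ∨ q ∨ ¬w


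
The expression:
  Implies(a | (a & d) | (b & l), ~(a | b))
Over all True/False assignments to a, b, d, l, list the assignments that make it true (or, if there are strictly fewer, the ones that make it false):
is true only for:
  a=False, b=False, d=False, l=False;
  a=False, b=False, d=False, l=True;
  a=False, b=False, d=True, l=False;
  a=False, b=False, d=True, l=True;
  a=False, b=True, d=False, l=False;
  a=False, b=True, d=True, l=False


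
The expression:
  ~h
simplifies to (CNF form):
~h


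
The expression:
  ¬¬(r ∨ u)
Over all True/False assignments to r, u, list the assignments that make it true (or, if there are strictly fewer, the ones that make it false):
is false only for:
  r=False, u=False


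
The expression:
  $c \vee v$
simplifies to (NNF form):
$c \vee v$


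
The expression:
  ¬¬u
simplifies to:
u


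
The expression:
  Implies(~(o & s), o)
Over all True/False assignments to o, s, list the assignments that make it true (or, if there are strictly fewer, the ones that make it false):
is true only for:
  o=True, s=False;
  o=True, s=True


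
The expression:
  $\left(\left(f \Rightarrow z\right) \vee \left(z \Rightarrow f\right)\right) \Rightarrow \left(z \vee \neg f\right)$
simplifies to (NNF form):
$z \vee \neg f$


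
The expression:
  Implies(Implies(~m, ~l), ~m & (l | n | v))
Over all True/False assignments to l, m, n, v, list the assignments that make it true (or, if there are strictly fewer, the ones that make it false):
is true only for:
  l=False, m=False, n=False, v=True;
  l=False, m=False, n=True, v=False;
  l=False, m=False, n=True, v=True;
  l=True, m=False, n=False, v=False;
  l=True, m=False, n=False, v=True;
  l=True, m=False, n=True, v=False;
  l=True, m=False, n=True, v=True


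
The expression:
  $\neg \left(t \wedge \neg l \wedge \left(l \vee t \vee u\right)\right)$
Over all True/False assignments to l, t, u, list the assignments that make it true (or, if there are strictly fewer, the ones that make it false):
is false only for:
  l=False, t=True, u=False;
  l=False, t=True, u=True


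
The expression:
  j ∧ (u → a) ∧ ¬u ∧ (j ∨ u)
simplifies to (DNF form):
j ∧ ¬u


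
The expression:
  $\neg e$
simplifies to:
$\neg e$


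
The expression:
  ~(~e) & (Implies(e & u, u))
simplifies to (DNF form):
e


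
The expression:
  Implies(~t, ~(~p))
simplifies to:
p | t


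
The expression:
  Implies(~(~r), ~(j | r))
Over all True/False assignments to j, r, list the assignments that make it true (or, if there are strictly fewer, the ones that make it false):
is true only for:
  j=False, r=False;
  j=True, r=False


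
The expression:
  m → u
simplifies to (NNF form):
u ∨ ¬m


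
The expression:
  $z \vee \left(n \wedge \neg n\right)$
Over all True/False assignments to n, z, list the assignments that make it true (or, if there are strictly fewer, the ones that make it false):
is true only for:
  n=False, z=True;
  n=True, z=True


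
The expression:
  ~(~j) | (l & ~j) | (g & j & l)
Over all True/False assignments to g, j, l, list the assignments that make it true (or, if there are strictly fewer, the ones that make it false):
is false only for:
  g=False, j=False, l=False;
  g=True, j=False, l=False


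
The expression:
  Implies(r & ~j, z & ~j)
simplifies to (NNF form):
j | z | ~r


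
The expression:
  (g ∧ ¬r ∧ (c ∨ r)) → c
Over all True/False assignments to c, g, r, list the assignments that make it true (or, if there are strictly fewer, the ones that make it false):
is always true.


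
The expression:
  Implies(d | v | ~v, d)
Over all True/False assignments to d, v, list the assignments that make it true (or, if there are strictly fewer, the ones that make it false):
is true only for:
  d=True, v=False;
  d=True, v=True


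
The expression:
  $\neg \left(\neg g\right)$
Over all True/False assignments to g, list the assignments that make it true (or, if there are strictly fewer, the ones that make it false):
is true only for:
  g=True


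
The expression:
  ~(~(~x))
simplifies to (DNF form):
~x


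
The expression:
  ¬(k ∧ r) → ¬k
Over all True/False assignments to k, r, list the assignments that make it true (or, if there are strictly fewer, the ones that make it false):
is false only for:
  k=True, r=False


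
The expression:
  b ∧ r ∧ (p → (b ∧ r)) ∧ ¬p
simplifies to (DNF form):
b ∧ r ∧ ¬p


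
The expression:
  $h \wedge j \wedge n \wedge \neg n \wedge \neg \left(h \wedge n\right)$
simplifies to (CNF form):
$\text{False}$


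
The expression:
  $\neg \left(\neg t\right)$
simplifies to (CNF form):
$t$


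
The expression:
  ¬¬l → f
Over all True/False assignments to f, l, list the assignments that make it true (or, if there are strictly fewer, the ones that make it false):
is false only for:
  f=False, l=True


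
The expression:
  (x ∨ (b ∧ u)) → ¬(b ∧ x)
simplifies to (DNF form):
¬b ∨ ¬x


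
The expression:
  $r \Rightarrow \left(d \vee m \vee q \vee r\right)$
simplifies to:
$\text{True}$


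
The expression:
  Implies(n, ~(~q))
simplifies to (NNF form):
q | ~n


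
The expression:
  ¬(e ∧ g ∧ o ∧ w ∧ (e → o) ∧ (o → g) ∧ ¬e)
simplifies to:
True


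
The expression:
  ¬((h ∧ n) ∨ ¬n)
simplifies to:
n ∧ ¬h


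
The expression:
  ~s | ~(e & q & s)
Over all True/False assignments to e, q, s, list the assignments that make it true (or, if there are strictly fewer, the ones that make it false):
is false only for:
  e=True, q=True, s=True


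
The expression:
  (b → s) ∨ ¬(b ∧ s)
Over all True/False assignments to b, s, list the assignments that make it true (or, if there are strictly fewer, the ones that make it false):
is always true.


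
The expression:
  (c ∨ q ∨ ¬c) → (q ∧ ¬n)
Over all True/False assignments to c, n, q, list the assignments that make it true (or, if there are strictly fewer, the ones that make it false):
is true only for:
  c=False, n=False, q=True;
  c=True, n=False, q=True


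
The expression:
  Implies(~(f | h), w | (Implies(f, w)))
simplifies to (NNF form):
True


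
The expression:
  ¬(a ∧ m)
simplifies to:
¬a ∨ ¬m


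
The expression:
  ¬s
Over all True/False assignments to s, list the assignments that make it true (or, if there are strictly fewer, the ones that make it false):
is true only for:
  s=False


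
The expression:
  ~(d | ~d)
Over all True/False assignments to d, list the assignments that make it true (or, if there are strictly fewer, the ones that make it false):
is never true.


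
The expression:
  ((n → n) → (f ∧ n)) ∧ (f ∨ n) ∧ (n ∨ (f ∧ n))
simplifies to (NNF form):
f ∧ n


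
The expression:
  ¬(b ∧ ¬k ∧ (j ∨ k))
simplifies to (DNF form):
k ∨ ¬b ∨ ¬j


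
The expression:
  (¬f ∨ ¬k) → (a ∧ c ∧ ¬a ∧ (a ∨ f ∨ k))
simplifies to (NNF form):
f ∧ k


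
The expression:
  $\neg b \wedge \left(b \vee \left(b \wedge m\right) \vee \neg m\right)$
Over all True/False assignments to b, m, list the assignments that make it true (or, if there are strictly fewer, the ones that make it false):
is true only for:
  b=False, m=False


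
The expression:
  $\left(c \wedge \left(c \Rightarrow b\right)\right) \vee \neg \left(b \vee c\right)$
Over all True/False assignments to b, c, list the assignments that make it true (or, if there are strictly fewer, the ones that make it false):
is true only for:
  b=False, c=False;
  b=True, c=True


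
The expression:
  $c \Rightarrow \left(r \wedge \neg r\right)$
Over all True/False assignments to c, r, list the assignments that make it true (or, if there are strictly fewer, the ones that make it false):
is true only for:
  c=False, r=False;
  c=False, r=True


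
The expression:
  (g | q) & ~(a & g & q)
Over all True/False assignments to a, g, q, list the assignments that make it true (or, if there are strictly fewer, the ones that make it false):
is false only for:
  a=False, g=False, q=False;
  a=True, g=False, q=False;
  a=True, g=True, q=True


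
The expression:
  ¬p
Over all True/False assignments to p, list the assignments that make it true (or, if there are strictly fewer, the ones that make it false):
is true only for:
  p=False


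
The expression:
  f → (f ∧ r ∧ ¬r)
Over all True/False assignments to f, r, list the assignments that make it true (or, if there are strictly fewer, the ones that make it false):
is true only for:
  f=False, r=False;
  f=False, r=True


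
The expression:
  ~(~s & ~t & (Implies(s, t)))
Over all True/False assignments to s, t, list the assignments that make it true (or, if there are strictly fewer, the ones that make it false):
is false only for:
  s=False, t=False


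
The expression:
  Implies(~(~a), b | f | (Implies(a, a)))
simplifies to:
True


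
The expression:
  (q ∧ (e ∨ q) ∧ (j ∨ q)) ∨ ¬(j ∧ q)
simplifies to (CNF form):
True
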